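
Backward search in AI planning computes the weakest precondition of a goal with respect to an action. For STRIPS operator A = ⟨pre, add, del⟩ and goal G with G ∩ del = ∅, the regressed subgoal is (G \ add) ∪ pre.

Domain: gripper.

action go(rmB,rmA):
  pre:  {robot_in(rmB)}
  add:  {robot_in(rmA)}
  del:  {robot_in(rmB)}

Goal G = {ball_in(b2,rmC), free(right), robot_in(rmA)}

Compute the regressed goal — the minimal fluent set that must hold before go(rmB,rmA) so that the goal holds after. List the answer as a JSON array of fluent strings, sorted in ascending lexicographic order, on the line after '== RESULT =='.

Compute (G \ add) ∪ pre:
  G ∩ del = {}  (empty — regression defined)
  G \ add = {ball_in(b2,rmC), free(right), robot_in(rmA)} \ {robot_in(rmA)} = {ball_in(b2,rmC), free(right)}
  ∪ pre   = {ball_in(b2,rmC), free(right)} ∪ {robot_in(rmB)}
          = {ball_in(b2,rmC), free(right), robot_in(rmB)}

== RESULT ==
["ball_in(b2,rmC)", "free(right)", "robot_in(rmB)"]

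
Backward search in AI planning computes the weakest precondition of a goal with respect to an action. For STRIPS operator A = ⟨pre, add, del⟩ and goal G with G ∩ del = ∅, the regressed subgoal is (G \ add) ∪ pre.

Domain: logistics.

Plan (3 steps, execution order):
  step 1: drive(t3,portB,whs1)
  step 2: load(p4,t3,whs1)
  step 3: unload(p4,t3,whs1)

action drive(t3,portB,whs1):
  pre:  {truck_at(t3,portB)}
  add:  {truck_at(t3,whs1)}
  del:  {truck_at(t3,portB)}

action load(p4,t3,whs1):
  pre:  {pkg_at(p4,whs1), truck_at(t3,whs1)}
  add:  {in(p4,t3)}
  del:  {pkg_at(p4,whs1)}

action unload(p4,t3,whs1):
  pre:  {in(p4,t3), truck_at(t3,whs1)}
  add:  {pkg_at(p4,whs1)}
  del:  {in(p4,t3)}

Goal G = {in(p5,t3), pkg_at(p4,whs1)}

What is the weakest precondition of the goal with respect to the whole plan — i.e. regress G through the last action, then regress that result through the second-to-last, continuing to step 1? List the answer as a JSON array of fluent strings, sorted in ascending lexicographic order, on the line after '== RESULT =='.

Regress step by step:
  through step 3 (unload(p4,t3,whs1)): drop {pkg_at(p4,whs1)}, keep {in(p5,t3)}, require {in(p4,t3), truck_at(t3,whs1)}
    → {in(p4,t3), in(p5,t3), truck_at(t3,whs1)}
  through step 2 (load(p4,t3,whs1)): drop {in(p4,t3)}, keep {in(p5,t3), truck_at(t3,whs1)}, require {pkg_at(p4,whs1), truck_at(t3,whs1)}
    → {in(p5,t3), pkg_at(p4,whs1), truck_at(t3,whs1)}
  through step 1 (drive(t3,portB,whs1)): drop {truck_at(t3,whs1)}, keep {in(p5,t3), pkg_at(p4,whs1)}, require {truck_at(t3,portB)}
    → {in(p5,t3), pkg_at(p4,whs1), truck_at(t3,portB)}

== RESULT ==
["in(p5,t3)", "pkg_at(p4,whs1)", "truck_at(t3,portB)"]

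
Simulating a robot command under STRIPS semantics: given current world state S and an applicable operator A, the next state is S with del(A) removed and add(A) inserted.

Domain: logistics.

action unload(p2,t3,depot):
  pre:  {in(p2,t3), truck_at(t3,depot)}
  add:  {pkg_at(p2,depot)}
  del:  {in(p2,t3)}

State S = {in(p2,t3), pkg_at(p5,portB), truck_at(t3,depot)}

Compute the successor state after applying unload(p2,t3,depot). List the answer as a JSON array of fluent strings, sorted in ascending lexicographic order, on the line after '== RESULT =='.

Progress:
  pre ⊆ S: {in(p2,t3), truck_at(t3,depot)} ⊆ S  — applicable
  S \ del = {pkg_at(p5,portB), truck_at(t3,depot)}
  ∪ add   = {pkg_at(p2,depot), pkg_at(p5,portB), truck_at(t3,depot)}

== RESULT ==
["pkg_at(p2,depot)", "pkg_at(p5,portB)", "truck_at(t3,depot)"]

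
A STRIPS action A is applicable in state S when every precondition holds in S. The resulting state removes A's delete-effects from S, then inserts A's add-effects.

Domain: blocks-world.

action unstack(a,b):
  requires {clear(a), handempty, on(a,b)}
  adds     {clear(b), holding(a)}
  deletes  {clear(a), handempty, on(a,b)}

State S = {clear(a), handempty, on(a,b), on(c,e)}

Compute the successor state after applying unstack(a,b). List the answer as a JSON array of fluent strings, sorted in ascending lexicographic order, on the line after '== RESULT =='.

Compute (S \ del) ∪ add:
  pre ⊆ S: {clear(a), handempty, on(a,b)} ⊆ S  — applicable
  S \ del = {on(c,e)}
  ∪ add   = {clear(b), holding(a), on(c,e)}

== RESULT ==
["clear(b)", "holding(a)", "on(c,e)"]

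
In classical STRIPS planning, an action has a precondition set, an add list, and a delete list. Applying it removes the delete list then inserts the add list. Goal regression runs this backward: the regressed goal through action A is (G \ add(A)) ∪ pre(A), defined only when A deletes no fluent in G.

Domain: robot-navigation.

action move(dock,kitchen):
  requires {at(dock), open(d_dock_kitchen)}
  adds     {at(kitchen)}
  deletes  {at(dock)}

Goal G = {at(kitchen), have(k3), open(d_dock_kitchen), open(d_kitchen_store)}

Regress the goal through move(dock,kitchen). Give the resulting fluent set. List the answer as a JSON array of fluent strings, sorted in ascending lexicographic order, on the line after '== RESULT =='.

Compute (G \ add) ∪ pre:
  G ∩ del = {}  (empty — regression defined)
  G \ add = {at(kitchen), have(k3), open(d_dock_kitchen), open(d_kitchen_store)} \ {at(kitchen)} = {have(k3), open(d_dock_kitchen), open(d_kitchen_store)}
  ∪ pre   = {have(k3), open(d_dock_kitchen), open(d_kitchen_store)} ∪ {at(dock), open(d_dock_kitchen)}
          = {at(dock), have(k3), open(d_dock_kitchen), open(d_kitchen_store)}

== RESULT ==
["at(dock)", "have(k3)", "open(d_dock_kitchen)", "open(d_kitchen_store)"]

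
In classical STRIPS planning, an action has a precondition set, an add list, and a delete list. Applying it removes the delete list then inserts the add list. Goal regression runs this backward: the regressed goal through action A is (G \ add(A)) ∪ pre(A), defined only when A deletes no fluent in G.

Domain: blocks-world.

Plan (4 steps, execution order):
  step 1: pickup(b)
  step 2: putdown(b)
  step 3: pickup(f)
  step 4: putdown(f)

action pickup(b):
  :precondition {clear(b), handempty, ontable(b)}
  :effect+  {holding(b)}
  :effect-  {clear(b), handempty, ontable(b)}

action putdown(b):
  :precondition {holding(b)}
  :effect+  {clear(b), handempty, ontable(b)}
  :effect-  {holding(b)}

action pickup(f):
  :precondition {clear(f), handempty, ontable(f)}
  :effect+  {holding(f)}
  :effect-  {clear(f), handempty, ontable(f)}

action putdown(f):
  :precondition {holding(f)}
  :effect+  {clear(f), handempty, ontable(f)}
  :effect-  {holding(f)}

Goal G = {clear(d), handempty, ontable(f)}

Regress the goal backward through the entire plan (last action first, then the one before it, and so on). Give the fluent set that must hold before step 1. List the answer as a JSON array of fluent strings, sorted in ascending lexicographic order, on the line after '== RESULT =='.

Work backward from the goal:
  through step 4 (putdown(f)): drop {handempty, ontable(f)}, keep {clear(d)}, require {holding(f)}
    → {clear(d), holding(f)}
  through step 3 (pickup(f)): drop {holding(f)}, keep {clear(d)}, require {clear(f), handempty, ontable(f)}
    → {clear(d), clear(f), handempty, ontable(f)}
  through step 2 (putdown(b)): drop {handempty}, keep {clear(d), clear(f), ontable(f)}, require {holding(b)}
    → {clear(d), clear(f), holding(b), ontable(f)}
  through step 1 (pickup(b)): drop {holding(b)}, keep {clear(d), clear(f), ontable(f)}, require {clear(b), handempty, ontable(b)}
    → {clear(b), clear(d), clear(f), handempty, ontable(b), ontable(f)}

== RESULT ==
["clear(b)", "clear(d)", "clear(f)", "handempty", "ontable(b)", "ontable(f)"]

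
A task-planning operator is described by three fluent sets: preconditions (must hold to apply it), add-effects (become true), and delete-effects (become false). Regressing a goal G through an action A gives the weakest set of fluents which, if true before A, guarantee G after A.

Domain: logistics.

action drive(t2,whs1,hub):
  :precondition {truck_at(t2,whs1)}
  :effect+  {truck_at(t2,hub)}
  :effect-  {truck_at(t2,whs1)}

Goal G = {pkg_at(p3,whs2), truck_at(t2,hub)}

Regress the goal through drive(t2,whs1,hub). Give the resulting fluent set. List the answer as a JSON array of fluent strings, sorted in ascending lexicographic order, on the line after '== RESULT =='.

Regress:
  G ∩ del = {}  (empty — regression defined)
  G \ add = {pkg_at(p3,whs2), truck_at(t2,hub)} \ {truck_at(t2,hub)} = {pkg_at(p3,whs2)}
  ∪ pre   = {pkg_at(p3,whs2)} ∪ {truck_at(t2,whs1)}
          = {pkg_at(p3,whs2), truck_at(t2,whs1)}

== RESULT ==
["pkg_at(p3,whs2)", "truck_at(t2,whs1)"]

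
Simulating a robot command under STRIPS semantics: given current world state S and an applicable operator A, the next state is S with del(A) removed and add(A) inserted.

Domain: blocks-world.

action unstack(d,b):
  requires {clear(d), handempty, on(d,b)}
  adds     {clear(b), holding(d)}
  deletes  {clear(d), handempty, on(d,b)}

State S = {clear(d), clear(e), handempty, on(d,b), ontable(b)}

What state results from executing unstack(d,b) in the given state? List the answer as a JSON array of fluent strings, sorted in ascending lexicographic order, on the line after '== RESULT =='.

Progress:
  pre ⊆ S: {clear(d), handempty, on(d,b)} ⊆ S  — applicable
  S \ del = {clear(e), ontable(b)}
  ∪ add   = {clear(b), clear(e), holding(d), ontable(b)}

== RESULT ==
["clear(b)", "clear(e)", "holding(d)", "ontable(b)"]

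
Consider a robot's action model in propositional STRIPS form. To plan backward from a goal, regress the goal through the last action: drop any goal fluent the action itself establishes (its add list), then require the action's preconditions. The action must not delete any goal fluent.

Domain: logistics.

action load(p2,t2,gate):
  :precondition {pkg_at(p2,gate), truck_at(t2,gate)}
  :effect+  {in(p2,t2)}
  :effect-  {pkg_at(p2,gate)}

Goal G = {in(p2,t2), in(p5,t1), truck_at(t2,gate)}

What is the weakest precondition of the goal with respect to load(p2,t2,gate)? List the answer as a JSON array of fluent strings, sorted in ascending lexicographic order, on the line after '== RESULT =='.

Compute (G \ add) ∪ pre:
  G ∩ del = {}  (empty — regression defined)
  G \ add = {in(p2,t2), in(p5,t1), truck_at(t2,gate)} \ {in(p2,t2)} = {in(p5,t1), truck_at(t2,gate)}
  ∪ pre   = {in(p5,t1), truck_at(t2,gate)} ∪ {pkg_at(p2,gate), truck_at(t2,gate)}
          = {in(p5,t1), pkg_at(p2,gate), truck_at(t2,gate)}

== RESULT ==
["in(p5,t1)", "pkg_at(p2,gate)", "truck_at(t2,gate)"]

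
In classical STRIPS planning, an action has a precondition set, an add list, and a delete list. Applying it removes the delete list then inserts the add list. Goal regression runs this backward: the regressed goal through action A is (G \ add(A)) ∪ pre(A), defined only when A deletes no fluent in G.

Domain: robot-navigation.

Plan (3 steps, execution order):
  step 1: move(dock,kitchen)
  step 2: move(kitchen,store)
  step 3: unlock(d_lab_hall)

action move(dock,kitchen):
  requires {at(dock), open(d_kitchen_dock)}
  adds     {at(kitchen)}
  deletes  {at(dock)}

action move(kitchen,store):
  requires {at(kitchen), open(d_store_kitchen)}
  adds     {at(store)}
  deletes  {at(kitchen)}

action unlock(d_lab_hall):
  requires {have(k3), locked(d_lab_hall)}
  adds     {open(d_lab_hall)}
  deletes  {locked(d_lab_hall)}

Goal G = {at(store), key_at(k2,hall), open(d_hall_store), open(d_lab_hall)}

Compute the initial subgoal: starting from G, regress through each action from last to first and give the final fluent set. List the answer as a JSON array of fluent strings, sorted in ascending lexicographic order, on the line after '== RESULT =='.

Work backward from the goal:
  through step 3 (unlock(d_lab_hall)): drop {open(d_lab_hall)}, keep {at(store), key_at(k2,hall), open(d_hall_store)}, require {have(k3), locked(d_lab_hall)}
    → {at(store), have(k3), key_at(k2,hall), locked(d_lab_hall), open(d_hall_store)}
  through step 2 (move(kitchen,store)): drop {at(store)}, keep {have(k3), key_at(k2,hall), locked(d_lab_hall), open(d_hall_store)}, require {at(kitchen), open(d_store_kitchen)}
    → {at(kitchen), have(k3), key_at(k2,hall), locked(d_lab_hall), open(d_hall_store), open(d_store_kitchen)}
  through step 1 (move(dock,kitchen)): drop {at(kitchen)}, keep {have(k3), key_at(k2,hall), locked(d_lab_hall), open(d_hall_store), open(d_store_kitchen)}, require {at(dock), open(d_kitchen_dock)}
    → {at(dock), have(k3), key_at(k2,hall), locked(d_lab_hall), open(d_hall_store), open(d_kitchen_dock), open(d_store_kitchen)}

== RESULT ==
["at(dock)", "have(k3)", "key_at(k2,hall)", "locked(d_lab_hall)", "open(d_hall_store)", "open(d_kitchen_dock)", "open(d_store_kitchen)"]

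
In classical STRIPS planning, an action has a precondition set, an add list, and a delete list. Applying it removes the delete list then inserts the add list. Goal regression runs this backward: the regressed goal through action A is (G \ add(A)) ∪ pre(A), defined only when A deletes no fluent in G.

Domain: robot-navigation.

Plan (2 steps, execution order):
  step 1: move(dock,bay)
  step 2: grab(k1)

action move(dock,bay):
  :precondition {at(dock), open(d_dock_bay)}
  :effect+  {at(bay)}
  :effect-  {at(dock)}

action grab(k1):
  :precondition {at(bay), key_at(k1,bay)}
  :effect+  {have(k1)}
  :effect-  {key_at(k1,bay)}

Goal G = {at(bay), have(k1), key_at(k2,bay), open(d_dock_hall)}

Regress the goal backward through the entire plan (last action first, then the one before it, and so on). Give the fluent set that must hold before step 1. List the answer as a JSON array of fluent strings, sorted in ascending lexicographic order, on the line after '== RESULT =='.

Work backward from the goal:
  through step 2 (grab(k1)): drop {have(k1)}, keep {at(bay), key_at(k2,bay), open(d_dock_hall)}, require {at(bay), key_at(k1,bay)}
    → {at(bay), key_at(k1,bay), key_at(k2,bay), open(d_dock_hall)}
  through step 1 (move(dock,bay)): drop {at(bay)}, keep {key_at(k1,bay), key_at(k2,bay), open(d_dock_hall)}, require {at(dock), open(d_dock_bay)}
    → {at(dock), key_at(k1,bay), key_at(k2,bay), open(d_dock_bay), open(d_dock_hall)}

== RESULT ==
["at(dock)", "key_at(k1,bay)", "key_at(k2,bay)", "open(d_dock_bay)", "open(d_dock_hall)"]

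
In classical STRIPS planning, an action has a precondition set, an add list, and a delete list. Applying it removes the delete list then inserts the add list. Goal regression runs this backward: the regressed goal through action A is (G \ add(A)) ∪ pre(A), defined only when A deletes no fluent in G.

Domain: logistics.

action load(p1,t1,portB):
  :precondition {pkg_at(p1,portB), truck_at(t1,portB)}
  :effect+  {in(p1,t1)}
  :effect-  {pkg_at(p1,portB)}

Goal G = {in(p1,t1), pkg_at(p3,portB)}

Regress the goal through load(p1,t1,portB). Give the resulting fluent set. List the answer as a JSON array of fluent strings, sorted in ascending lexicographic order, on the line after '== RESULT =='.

Regress:
  G ∩ del = {}  (empty — regression defined)
  G \ add = {in(p1,t1), pkg_at(p3,portB)} \ {in(p1,t1)} = {pkg_at(p3,portB)}
  ∪ pre   = {pkg_at(p3,portB)} ∪ {pkg_at(p1,portB), truck_at(t1,portB)}
          = {pkg_at(p1,portB), pkg_at(p3,portB), truck_at(t1,portB)}

== RESULT ==
["pkg_at(p1,portB)", "pkg_at(p3,portB)", "truck_at(t1,portB)"]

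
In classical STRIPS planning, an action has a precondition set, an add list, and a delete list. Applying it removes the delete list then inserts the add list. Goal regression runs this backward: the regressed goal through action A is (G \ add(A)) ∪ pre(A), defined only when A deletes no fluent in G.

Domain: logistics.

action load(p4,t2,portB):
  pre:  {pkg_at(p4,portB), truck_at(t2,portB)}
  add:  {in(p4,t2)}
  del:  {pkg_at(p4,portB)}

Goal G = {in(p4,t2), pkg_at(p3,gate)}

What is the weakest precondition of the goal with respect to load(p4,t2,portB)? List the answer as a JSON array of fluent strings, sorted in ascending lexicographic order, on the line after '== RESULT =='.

Regress:
  G ∩ del = {}  (empty — regression defined)
  G \ add = {in(p4,t2), pkg_at(p3,gate)} \ {in(p4,t2)} = {pkg_at(p3,gate)}
  ∪ pre   = {pkg_at(p3,gate)} ∪ {pkg_at(p4,portB), truck_at(t2,portB)}
          = {pkg_at(p3,gate), pkg_at(p4,portB), truck_at(t2,portB)}

== RESULT ==
["pkg_at(p3,gate)", "pkg_at(p4,portB)", "truck_at(t2,portB)"]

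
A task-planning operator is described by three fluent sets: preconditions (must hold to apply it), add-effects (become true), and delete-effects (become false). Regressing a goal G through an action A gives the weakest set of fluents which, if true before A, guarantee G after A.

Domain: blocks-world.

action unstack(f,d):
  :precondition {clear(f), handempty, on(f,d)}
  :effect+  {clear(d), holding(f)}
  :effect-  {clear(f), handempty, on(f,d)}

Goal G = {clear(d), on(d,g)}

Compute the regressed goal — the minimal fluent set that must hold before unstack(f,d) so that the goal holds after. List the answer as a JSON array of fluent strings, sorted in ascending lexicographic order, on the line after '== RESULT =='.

Regress:
  G ∩ del = {}  (empty — regression defined)
  G \ add = {clear(d), on(d,g)} \ {clear(d), holding(f)} = {on(d,g)}
  ∪ pre   = {on(d,g)} ∪ {clear(f), handempty, on(f,d)}
          = {clear(f), handempty, on(d,g), on(f,d)}

== RESULT ==
["clear(f)", "handempty", "on(d,g)", "on(f,d)"]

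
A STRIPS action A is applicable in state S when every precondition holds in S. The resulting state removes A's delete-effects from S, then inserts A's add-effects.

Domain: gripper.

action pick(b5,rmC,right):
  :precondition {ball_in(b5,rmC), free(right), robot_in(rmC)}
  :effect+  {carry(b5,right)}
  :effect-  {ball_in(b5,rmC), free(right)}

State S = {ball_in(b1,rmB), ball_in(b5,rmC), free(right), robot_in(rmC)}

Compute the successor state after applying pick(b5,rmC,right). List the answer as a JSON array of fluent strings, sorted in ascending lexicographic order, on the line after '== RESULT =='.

Compute (S \ del) ∪ add:
  pre ⊆ S: {ball_in(b5,rmC), free(right), robot_in(rmC)} ⊆ S  — applicable
  S \ del = {ball_in(b1,rmB), robot_in(rmC)}
  ∪ add   = {ball_in(b1,rmB), carry(b5,right), robot_in(rmC)}

== RESULT ==
["ball_in(b1,rmB)", "carry(b5,right)", "robot_in(rmC)"]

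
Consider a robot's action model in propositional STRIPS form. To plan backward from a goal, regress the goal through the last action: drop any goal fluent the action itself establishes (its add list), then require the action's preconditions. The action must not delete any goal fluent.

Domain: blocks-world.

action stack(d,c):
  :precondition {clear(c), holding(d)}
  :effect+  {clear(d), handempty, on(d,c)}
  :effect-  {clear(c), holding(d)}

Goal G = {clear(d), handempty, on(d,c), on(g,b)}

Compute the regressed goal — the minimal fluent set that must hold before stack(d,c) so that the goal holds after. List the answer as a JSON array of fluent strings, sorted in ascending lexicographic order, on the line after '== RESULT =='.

Compute (G \ add) ∪ pre:
  G ∩ del = {}  (empty — regression defined)
  G \ add = {clear(d), handempty, on(d,c), on(g,b)} \ {clear(d), handempty, on(d,c)} = {on(g,b)}
  ∪ pre   = {on(g,b)} ∪ {clear(c), holding(d)}
          = {clear(c), holding(d), on(g,b)}

== RESULT ==
["clear(c)", "holding(d)", "on(g,b)"]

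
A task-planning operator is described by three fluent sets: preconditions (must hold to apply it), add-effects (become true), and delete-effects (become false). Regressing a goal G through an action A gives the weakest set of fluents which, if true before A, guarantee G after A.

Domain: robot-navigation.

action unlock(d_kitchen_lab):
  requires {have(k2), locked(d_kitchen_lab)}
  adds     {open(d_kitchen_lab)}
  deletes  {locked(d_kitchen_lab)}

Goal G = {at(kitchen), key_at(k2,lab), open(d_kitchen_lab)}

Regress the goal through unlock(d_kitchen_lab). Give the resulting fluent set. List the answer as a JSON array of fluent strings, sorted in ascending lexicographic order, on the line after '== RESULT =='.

Compute (G \ add) ∪ pre:
  G ∩ del = {}  (empty — regression defined)
  G \ add = {at(kitchen), key_at(k2,lab), open(d_kitchen_lab)} \ {open(d_kitchen_lab)} = {at(kitchen), key_at(k2,lab)}
  ∪ pre   = {at(kitchen), key_at(k2,lab)} ∪ {have(k2), locked(d_kitchen_lab)}
          = {at(kitchen), have(k2), key_at(k2,lab), locked(d_kitchen_lab)}

== RESULT ==
["at(kitchen)", "have(k2)", "key_at(k2,lab)", "locked(d_kitchen_lab)"]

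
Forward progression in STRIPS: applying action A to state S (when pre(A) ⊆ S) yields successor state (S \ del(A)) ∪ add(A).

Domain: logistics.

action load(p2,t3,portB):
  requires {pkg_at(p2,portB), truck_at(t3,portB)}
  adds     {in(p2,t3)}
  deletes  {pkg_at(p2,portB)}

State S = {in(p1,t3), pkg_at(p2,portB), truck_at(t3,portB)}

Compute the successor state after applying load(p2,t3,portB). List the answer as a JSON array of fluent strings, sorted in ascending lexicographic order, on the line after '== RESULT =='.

Progress:
  pre ⊆ S: {pkg_at(p2,portB), truck_at(t3,portB)} ⊆ S  — applicable
  S \ del = {in(p1,t3), truck_at(t3,portB)}
  ∪ add   = {in(p1,t3), in(p2,t3), truck_at(t3,portB)}

== RESULT ==
["in(p1,t3)", "in(p2,t3)", "truck_at(t3,portB)"]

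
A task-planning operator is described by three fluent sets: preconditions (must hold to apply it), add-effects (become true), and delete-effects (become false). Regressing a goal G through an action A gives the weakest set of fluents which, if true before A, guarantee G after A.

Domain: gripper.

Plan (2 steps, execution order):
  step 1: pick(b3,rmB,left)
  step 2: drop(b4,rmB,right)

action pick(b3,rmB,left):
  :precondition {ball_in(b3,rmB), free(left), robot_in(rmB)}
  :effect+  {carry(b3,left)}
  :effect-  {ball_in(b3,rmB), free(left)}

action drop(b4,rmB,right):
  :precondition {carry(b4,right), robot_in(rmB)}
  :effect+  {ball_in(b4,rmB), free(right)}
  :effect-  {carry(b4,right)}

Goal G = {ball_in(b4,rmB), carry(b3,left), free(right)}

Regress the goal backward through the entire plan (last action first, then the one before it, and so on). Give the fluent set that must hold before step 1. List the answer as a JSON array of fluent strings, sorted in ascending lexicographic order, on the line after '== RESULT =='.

Regress step by step:
  through step 2 (drop(b4,rmB,right)): drop {ball_in(b4,rmB), free(right)}, keep {carry(b3,left)}, require {carry(b4,right), robot_in(rmB)}
    → {carry(b3,left), carry(b4,right), robot_in(rmB)}
  through step 1 (pick(b3,rmB,left)): drop {carry(b3,left)}, keep {carry(b4,right), robot_in(rmB)}, require {ball_in(b3,rmB), free(left), robot_in(rmB)}
    → {ball_in(b3,rmB), carry(b4,right), free(left), robot_in(rmB)}

== RESULT ==
["ball_in(b3,rmB)", "carry(b4,right)", "free(left)", "robot_in(rmB)"]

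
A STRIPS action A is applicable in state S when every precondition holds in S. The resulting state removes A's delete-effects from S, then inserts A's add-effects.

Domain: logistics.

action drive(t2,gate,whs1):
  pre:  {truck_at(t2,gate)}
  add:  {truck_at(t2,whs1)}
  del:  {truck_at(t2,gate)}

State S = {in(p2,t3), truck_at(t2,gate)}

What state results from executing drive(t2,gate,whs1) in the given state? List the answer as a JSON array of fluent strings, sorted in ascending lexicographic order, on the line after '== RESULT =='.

Compute (S \ del) ∪ add:
  pre ⊆ S: {truck_at(t2,gate)} ⊆ S  — applicable
  S \ del = {in(p2,t3)}
  ∪ add   = {in(p2,t3), truck_at(t2,whs1)}

== RESULT ==
["in(p2,t3)", "truck_at(t2,whs1)"]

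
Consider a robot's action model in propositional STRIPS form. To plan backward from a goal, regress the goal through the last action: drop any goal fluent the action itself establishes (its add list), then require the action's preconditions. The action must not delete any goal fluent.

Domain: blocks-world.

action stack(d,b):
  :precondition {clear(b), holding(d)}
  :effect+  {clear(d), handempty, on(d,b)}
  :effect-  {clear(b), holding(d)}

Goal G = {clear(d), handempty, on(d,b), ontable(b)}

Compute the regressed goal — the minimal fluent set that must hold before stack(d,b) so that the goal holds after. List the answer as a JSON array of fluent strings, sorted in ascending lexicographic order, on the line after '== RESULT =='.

Regress:
  G ∩ del = {}  (empty — regression defined)
  G \ add = {clear(d), handempty, on(d,b), ontable(b)} \ {clear(d), handempty, on(d,b)} = {ontable(b)}
  ∪ pre   = {ontable(b)} ∪ {clear(b), holding(d)}
          = {clear(b), holding(d), ontable(b)}

== RESULT ==
["clear(b)", "holding(d)", "ontable(b)"]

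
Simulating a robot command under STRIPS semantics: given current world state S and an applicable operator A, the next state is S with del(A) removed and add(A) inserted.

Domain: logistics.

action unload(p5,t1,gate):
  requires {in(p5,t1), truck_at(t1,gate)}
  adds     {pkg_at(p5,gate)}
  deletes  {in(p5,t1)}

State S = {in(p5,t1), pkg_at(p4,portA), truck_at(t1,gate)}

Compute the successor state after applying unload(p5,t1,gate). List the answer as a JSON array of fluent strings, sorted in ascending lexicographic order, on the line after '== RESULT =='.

Progress:
  pre ⊆ S: {in(p5,t1), truck_at(t1,gate)} ⊆ S  — applicable
  S \ del = {pkg_at(p4,portA), truck_at(t1,gate)}
  ∪ add   = {pkg_at(p4,portA), pkg_at(p5,gate), truck_at(t1,gate)}

== RESULT ==
["pkg_at(p4,portA)", "pkg_at(p5,gate)", "truck_at(t1,gate)"]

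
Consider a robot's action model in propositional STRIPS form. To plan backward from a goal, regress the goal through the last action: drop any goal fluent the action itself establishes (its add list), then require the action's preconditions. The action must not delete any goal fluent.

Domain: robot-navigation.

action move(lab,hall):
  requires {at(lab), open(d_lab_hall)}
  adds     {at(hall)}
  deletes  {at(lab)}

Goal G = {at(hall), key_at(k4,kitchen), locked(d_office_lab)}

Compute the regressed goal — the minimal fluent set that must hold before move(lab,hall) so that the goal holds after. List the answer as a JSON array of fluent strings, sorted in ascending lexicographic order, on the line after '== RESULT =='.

Regress:
  G ∩ del = {}  (empty — regression defined)
  G \ add = {at(hall), key_at(k4,kitchen), locked(d_office_lab)} \ {at(hall)} = {key_at(k4,kitchen), locked(d_office_lab)}
  ∪ pre   = {key_at(k4,kitchen), locked(d_office_lab)} ∪ {at(lab), open(d_lab_hall)}
          = {at(lab), key_at(k4,kitchen), locked(d_office_lab), open(d_lab_hall)}

== RESULT ==
["at(lab)", "key_at(k4,kitchen)", "locked(d_office_lab)", "open(d_lab_hall)"]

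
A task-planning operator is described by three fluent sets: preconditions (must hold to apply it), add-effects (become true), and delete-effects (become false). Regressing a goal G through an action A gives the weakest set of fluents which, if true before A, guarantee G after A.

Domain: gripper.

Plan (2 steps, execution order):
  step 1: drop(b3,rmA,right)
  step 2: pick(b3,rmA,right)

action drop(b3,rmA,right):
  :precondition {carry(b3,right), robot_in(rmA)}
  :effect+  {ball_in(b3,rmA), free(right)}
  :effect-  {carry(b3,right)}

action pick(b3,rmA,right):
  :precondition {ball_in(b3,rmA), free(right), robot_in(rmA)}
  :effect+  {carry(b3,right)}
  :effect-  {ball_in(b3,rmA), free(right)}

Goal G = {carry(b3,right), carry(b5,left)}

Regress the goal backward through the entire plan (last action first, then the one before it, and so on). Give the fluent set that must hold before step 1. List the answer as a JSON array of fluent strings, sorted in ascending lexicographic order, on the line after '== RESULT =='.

Work backward from the goal:
  through step 2 (pick(b3,rmA,right)): drop {carry(b3,right)}, keep {carry(b5,left)}, require {ball_in(b3,rmA), free(right), robot_in(rmA)}
    → {ball_in(b3,rmA), carry(b5,left), free(right), robot_in(rmA)}
  through step 1 (drop(b3,rmA,right)): drop {ball_in(b3,rmA), free(right)}, keep {carry(b5,left), robot_in(rmA)}, require {carry(b3,right), robot_in(rmA)}
    → {carry(b3,right), carry(b5,left), robot_in(rmA)}

== RESULT ==
["carry(b3,right)", "carry(b5,left)", "robot_in(rmA)"]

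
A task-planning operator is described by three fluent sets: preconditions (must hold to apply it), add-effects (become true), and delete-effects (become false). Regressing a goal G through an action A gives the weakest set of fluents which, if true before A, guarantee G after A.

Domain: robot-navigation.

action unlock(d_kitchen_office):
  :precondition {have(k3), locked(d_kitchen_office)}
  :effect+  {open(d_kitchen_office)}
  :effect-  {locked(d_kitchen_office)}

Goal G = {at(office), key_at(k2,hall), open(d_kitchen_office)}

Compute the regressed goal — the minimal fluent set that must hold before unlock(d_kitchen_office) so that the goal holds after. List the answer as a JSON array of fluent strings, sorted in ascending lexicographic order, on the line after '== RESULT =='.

Compute (G \ add) ∪ pre:
  G ∩ del = {}  (empty — regression defined)
  G \ add = {at(office), key_at(k2,hall), open(d_kitchen_office)} \ {open(d_kitchen_office)} = {at(office), key_at(k2,hall)}
  ∪ pre   = {at(office), key_at(k2,hall)} ∪ {have(k3), locked(d_kitchen_office)}
          = {at(office), have(k3), key_at(k2,hall), locked(d_kitchen_office)}

== RESULT ==
["at(office)", "have(k3)", "key_at(k2,hall)", "locked(d_kitchen_office)"]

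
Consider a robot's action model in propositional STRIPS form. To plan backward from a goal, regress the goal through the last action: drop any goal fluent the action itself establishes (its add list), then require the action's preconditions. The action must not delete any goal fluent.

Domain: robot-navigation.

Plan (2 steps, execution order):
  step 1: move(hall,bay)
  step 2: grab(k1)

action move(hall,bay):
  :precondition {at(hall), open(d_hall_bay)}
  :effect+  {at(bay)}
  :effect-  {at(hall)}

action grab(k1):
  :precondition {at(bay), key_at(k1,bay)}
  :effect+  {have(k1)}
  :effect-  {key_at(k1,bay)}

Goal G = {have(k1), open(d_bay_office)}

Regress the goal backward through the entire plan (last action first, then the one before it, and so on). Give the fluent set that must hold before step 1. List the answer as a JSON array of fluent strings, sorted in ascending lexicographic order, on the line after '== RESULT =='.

Work backward from the goal:
  through step 2 (grab(k1)): drop {have(k1)}, keep {open(d_bay_office)}, require {at(bay), key_at(k1,bay)}
    → {at(bay), key_at(k1,bay), open(d_bay_office)}
  through step 1 (move(hall,bay)): drop {at(bay)}, keep {key_at(k1,bay), open(d_bay_office)}, require {at(hall), open(d_hall_bay)}
    → {at(hall), key_at(k1,bay), open(d_bay_office), open(d_hall_bay)}

== RESULT ==
["at(hall)", "key_at(k1,bay)", "open(d_bay_office)", "open(d_hall_bay)"]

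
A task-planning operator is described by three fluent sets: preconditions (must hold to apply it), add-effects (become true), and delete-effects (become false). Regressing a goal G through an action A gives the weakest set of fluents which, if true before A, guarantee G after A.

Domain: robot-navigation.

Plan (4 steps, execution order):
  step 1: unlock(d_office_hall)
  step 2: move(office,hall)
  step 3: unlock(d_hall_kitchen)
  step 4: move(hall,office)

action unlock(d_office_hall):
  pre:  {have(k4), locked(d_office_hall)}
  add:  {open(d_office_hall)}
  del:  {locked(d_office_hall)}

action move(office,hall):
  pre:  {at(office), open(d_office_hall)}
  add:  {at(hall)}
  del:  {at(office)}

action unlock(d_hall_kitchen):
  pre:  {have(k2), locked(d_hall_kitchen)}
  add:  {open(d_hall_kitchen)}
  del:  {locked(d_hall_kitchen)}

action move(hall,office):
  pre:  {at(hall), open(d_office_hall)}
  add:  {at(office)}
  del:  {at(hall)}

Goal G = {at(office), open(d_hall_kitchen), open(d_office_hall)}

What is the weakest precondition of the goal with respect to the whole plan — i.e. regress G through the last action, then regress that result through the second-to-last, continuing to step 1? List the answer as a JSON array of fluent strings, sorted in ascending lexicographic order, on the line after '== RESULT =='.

Work backward from the goal:
  through step 4 (move(hall,office)): drop {at(office)}, keep {open(d_hall_kitchen), open(d_office_hall)}, require {at(hall), open(d_office_hall)}
    → {at(hall), open(d_hall_kitchen), open(d_office_hall)}
  through step 3 (unlock(d_hall_kitchen)): drop {open(d_hall_kitchen)}, keep {at(hall), open(d_office_hall)}, require {have(k2), locked(d_hall_kitchen)}
    → {at(hall), have(k2), locked(d_hall_kitchen), open(d_office_hall)}
  through step 2 (move(office,hall)): drop {at(hall)}, keep {have(k2), locked(d_hall_kitchen), open(d_office_hall)}, require {at(office), open(d_office_hall)}
    → {at(office), have(k2), locked(d_hall_kitchen), open(d_office_hall)}
  through step 1 (unlock(d_office_hall)): drop {open(d_office_hall)}, keep {at(office), have(k2), locked(d_hall_kitchen)}, require {have(k4), locked(d_office_hall)}
    → {at(office), have(k2), have(k4), locked(d_hall_kitchen), locked(d_office_hall)}

== RESULT ==
["at(office)", "have(k2)", "have(k4)", "locked(d_hall_kitchen)", "locked(d_office_hall)"]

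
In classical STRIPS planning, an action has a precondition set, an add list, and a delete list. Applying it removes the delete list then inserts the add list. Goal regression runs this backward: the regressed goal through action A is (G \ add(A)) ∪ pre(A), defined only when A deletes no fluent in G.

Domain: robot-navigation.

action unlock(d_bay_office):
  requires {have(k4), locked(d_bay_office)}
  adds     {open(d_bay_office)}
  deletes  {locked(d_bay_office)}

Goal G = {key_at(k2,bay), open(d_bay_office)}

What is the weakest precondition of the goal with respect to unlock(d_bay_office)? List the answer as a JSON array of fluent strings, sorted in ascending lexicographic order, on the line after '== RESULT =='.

Compute (G \ add) ∪ pre:
  G ∩ del = {}  (empty — regression defined)
  G \ add = {key_at(k2,bay), open(d_bay_office)} \ {open(d_bay_office)} = {key_at(k2,bay)}
  ∪ pre   = {key_at(k2,bay)} ∪ {have(k4), locked(d_bay_office)}
          = {have(k4), key_at(k2,bay), locked(d_bay_office)}

== RESULT ==
["have(k4)", "key_at(k2,bay)", "locked(d_bay_office)"]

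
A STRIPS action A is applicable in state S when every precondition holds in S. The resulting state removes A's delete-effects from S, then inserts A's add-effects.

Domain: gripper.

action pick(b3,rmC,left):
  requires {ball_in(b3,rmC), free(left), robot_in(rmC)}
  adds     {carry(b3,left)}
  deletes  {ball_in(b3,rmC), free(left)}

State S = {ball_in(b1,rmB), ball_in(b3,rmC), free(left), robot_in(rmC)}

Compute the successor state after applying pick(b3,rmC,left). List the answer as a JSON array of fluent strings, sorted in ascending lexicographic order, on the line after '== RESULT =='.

Progress:
  pre ⊆ S: {ball_in(b3,rmC), free(left), robot_in(rmC)} ⊆ S  — applicable
  S \ del = {ball_in(b1,rmB), robot_in(rmC)}
  ∪ add   = {ball_in(b1,rmB), carry(b3,left), robot_in(rmC)}

== RESULT ==
["ball_in(b1,rmB)", "carry(b3,left)", "robot_in(rmC)"]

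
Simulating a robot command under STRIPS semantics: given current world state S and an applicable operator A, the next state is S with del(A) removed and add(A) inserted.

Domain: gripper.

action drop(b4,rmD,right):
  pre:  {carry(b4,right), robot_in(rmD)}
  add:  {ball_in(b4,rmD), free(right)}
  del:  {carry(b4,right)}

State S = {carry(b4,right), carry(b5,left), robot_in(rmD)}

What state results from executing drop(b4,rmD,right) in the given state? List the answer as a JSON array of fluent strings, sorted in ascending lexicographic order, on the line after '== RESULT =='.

Progress:
  pre ⊆ S: {carry(b4,right), robot_in(rmD)} ⊆ S  — applicable
  S \ del = {carry(b5,left), robot_in(rmD)}
  ∪ add   = {ball_in(b4,rmD), carry(b5,left), free(right), robot_in(rmD)}

== RESULT ==
["ball_in(b4,rmD)", "carry(b5,left)", "free(right)", "robot_in(rmD)"]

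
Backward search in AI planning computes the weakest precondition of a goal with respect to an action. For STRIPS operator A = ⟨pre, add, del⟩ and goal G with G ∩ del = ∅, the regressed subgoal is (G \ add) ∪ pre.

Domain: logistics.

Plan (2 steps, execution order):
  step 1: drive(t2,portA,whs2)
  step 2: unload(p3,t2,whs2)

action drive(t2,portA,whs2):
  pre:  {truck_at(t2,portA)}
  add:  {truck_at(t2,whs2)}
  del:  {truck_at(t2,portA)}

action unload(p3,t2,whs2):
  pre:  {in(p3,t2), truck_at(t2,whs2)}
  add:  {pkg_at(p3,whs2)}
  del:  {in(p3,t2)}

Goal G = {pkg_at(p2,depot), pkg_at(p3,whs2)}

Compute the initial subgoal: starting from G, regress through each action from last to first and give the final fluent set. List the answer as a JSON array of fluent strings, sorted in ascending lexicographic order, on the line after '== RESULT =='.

Work backward from the goal:
  through step 2 (unload(p3,t2,whs2)): drop {pkg_at(p3,whs2)}, keep {pkg_at(p2,depot)}, require {in(p3,t2), truck_at(t2,whs2)}
    → {in(p3,t2), pkg_at(p2,depot), truck_at(t2,whs2)}
  through step 1 (drive(t2,portA,whs2)): drop {truck_at(t2,whs2)}, keep {in(p3,t2), pkg_at(p2,depot)}, require {truck_at(t2,portA)}
    → {in(p3,t2), pkg_at(p2,depot), truck_at(t2,portA)}

== RESULT ==
["in(p3,t2)", "pkg_at(p2,depot)", "truck_at(t2,portA)"]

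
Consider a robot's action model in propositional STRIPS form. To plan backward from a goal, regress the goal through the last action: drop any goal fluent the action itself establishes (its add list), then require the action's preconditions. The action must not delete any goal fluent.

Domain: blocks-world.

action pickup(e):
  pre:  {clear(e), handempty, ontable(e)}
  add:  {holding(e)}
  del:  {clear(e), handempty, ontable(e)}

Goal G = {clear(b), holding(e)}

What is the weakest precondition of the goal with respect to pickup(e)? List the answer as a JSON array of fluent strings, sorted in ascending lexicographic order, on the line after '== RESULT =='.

Compute (G \ add) ∪ pre:
  G ∩ del = {}  (empty — regression defined)
  G \ add = {clear(b), holding(e)} \ {holding(e)} = {clear(b)}
  ∪ pre   = {clear(b)} ∪ {clear(e), handempty, ontable(e)}
          = {clear(b), clear(e), handempty, ontable(e)}

== RESULT ==
["clear(b)", "clear(e)", "handempty", "ontable(e)"]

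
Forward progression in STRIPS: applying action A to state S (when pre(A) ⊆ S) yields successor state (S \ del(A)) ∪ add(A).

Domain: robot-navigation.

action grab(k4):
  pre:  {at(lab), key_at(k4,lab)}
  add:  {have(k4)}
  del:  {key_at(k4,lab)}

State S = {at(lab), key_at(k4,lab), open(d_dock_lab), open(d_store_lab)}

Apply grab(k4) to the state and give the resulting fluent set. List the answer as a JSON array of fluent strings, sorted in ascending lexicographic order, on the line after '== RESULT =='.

Compute (S \ del) ∪ add:
  pre ⊆ S: {at(lab), key_at(k4,lab)} ⊆ S  — applicable
  S \ del = {at(lab), open(d_dock_lab), open(d_store_lab)}
  ∪ add   = {at(lab), have(k4), open(d_dock_lab), open(d_store_lab)}

== RESULT ==
["at(lab)", "have(k4)", "open(d_dock_lab)", "open(d_store_lab)"]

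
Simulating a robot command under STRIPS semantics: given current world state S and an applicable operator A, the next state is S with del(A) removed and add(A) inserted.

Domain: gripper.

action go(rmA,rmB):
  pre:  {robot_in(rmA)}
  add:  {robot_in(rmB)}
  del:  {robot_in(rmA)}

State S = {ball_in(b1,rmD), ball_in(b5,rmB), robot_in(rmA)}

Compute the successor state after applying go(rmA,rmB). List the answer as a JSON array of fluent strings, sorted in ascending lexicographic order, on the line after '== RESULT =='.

Compute (S \ del) ∪ add:
  pre ⊆ S: {robot_in(rmA)} ⊆ S  — applicable
  S \ del = {ball_in(b1,rmD), ball_in(b5,rmB)}
  ∪ add   = {ball_in(b1,rmD), ball_in(b5,rmB), robot_in(rmB)}

== RESULT ==
["ball_in(b1,rmD)", "ball_in(b5,rmB)", "robot_in(rmB)"]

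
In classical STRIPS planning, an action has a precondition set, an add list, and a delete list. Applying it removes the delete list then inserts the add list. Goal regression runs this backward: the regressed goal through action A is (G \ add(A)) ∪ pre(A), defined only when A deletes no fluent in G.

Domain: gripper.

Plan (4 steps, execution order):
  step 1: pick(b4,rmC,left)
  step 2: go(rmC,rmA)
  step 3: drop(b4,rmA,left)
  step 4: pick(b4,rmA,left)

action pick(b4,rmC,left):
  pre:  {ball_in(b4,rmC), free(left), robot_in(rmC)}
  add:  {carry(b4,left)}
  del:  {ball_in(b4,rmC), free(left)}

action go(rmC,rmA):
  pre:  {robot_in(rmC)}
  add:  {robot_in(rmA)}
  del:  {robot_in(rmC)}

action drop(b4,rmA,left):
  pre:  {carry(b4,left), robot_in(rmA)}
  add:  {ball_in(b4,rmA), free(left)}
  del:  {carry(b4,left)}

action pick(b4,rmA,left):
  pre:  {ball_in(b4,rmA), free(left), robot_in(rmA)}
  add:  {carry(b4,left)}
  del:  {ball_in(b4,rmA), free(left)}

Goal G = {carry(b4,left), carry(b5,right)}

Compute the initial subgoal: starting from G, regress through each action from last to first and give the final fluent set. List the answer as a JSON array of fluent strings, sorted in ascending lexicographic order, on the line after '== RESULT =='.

Work backward from the goal:
  through step 4 (pick(b4,rmA,left)): drop {carry(b4,left)}, keep {carry(b5,right)}, require {ball_in(b4,rmA), free(left), robot_in(rmA)}
    → {ball_in(b4,rmA), carry(b5,right), free(left), robot_in(rmA)}
  through step 3 (drop(b4,rmA,left)): drop {ball_in(b4,rmA), free(left)}, keep {carry(b5,right), robot_in(rmA)}, require {carry(b4,left), robot_in(rmA)}
    → {carry(b4,left), carry(b5,right), robot_in(rmA)}
  through step 2 (go(rmC,rmA)): drop {robot_in(rmA)}, keep {carry(b4,left), carry(b5,right)}, require {robot_in(rmC)}
    → {carry(b4,left), carry(b5,right), robot_in(rmC)}
  through step 1 (pick(b4,rmC,left)): drop {carry(b4,left)}, keep {carry(b5,right), robot_in(rmC)}, require {ball_in(b4,rmC), free(left), robot_in(rmC)}
    → {ball_in(b4,rmC), carry(b5,right), free(left), robot_in(rmC)}

== RESULT ==
["ball_in(b4,rmC)", "carry(b5,right)", "free(left)", "robot_in(rmC)"]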